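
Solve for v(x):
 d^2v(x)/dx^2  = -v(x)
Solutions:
 v(x) = C1*sin(x) + C2*cos(x)


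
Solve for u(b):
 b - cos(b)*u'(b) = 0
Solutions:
 u(b) = C1 + Integral(b/cos(b), b)


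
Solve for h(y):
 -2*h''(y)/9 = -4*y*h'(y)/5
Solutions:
 h(y) = C1 + C2*erfi(3*sqrt(5)*y/5)


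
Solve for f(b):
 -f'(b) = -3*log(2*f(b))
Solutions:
 -Integral(1/(log(_y) + log(2)), (_y, f(b)))/3 = C1 - b


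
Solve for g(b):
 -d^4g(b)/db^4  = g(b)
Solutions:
 g(b) = (C1*sin(sqrt(2)*b/2) + C2*cos(sqrt(2)*b/2))*exp(-sqrt(2)*b/2) + (C3*sin(sqrt(2)*b/2) + C4*cos(sqrt(2)*b/2))*exp(sqrt(2)*b/2)


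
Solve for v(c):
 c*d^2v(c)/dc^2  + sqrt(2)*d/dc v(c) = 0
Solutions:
 v(c) = C1 + C2*c^(1 - sqrt(2))


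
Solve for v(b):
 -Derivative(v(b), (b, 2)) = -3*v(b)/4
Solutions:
 v(b) = C1*exp(-sqrt(3)*b/2) + C2*exp(sqrt(3)*b/2)


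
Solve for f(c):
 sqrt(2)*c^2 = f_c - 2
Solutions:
 f(c) = C1 + sqrt(2)*c^3/3 + 2*c


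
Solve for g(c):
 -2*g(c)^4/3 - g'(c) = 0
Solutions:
 g(c) = (-1 - sqrt(3)*I)*(1/(C1 + 2*c))^(1/3)/2
 g(c) = (-1 + sqrt(3)*I)*(1/(C1 + 2*c))^(1/3)/2
 g(c) = (1/(C1 + 2*c))^(1/3)


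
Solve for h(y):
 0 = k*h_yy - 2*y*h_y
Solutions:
 h(y) = C1 + C2*erf(y*sqrt(-1/k))/sqrt(-1/k)


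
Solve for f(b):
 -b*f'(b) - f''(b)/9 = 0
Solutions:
 f(b) = C1 + C2*erf(3*sqrt(2)*b/2)


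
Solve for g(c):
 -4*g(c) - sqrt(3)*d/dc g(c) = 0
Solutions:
 g(c) = C1*exp(-4*sqrt(3)*c/3)


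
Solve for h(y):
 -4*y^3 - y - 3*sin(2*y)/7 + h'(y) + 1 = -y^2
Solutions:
 h(y) = C1 + y^4 - y^3/3 + y^2/2 - y - 3*cos(2*y)/14


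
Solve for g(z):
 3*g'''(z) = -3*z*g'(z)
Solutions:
 g(z) = C1 + Integral(C2*airyai(-z) + C3*airybi(-z), z)


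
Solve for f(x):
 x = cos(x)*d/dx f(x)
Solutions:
 f(x) = C1 + Integral(x/cos(x), x)


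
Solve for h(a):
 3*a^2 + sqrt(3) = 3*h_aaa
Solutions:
 h(a) = C1 + C2*a + C3*a^2 + a^5/60 + sqrt(3)*a^3/18


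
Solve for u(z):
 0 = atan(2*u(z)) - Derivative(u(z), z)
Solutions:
 Integral(1/atan(2*_y), (_y, u(z))) = C1 + z


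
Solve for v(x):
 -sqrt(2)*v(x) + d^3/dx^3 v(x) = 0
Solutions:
 v(x) = C3*exp(2^(1/6)*x) + (C1*sin(2^(1/6)*sqrt(3)*x/2) + C2*cos(2^(1/6)*sqrt(3)*x/2))*exp(-2^(1/6)*x/2)


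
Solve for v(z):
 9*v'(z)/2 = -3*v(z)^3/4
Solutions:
 v(z) = -sqrt(3)*sqrt(-1/(C1 - z))
 v(z) = sqrt(3)*sqrt(-1/(C1 - z))


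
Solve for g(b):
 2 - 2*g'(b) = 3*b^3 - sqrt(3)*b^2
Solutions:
 g(b) = C1 - 3*b^4/8 + sqrt(3)*b^3/6 + b


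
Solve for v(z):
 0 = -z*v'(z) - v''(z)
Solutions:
 v(z) = C1 + C2*erf(sqrt(2)*z/2)


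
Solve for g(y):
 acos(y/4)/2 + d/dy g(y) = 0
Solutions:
 g(y) = C1 - y*acos(y/4)/2 + sqrt(16 - y^2)/2


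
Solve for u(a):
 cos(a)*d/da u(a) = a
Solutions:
 u(a) = C1 + Integral(a/cos(a), a)


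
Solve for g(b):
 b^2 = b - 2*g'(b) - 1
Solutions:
 g(b) = C1 - b^3/6 + b^2/4 - b/2


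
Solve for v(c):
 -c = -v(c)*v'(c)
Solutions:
 v(c) = -sqrt(C1 + c^2)
 v(c) = sqrt(C1 + c^2)


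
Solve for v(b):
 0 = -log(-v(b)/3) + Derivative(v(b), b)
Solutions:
 -Integral(1/(log(-_y) - log(3)), (_y, v(b))) = C1 - b


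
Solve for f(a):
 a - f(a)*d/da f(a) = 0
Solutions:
 f(a) = -sqrt(C1 + a^2)
 f(a) = sqrt(C1 + a^2)


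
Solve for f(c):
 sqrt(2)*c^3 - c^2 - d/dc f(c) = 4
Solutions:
 f(c) = C1 + sqrt(2)*c^4/4 - c^3/3 - 4*c


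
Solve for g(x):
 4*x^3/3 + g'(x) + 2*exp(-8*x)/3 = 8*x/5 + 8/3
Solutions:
 g(x) = C1 - x^4/3 + 4*x^2/5 + 8*x/3 + exp(-8*x)/12


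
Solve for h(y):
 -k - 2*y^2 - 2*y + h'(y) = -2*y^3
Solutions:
 h(y) = C1 + k*y - y^4/2 + 2*y^3/3 + y^2


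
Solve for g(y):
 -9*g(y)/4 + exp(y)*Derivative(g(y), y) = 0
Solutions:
 g(y) = C1*exp(-9*exp(-y)/4)


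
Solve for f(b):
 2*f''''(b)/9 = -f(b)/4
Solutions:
 f(b) = (C1*sin(2^(3/4)*sqrt(3)*b/4) + C2*cos(2^(3/4)*sqrt(3)*b/4))*exp(-2^(3/4)*sqrt(3)*b/4) + (C3*sin(2^(3/4)*sqrt(3)*b/4) + C4*cos(2^(3/4)*sqrt(3)*b/4))*exp(2^(3/4)*sqrt(3)*b/4)


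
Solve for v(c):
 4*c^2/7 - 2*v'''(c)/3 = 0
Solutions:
 v(c) = C1 + C2*c + C3*c^2 + c^5/70


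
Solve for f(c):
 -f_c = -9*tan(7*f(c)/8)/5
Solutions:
 f(c) = -8*asin(C1*exp(63*c/40))/7 + 8*pi/7
 f(c) = 8*asin(C1*exp(63*c/40))/7


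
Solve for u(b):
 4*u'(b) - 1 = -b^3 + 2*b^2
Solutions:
 u(b) = C1 - b^4/16 + b^3/6 + b/4


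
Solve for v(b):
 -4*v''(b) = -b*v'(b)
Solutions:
 v(b) = C1 + C2*erfi(sqrt(2)*b/4)


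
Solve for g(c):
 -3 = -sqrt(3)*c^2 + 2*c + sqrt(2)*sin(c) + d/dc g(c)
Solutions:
 g(c) = C1 + sqrt(3)*c^3/3 - c^2 - 3*c + sqrt(2)*cos(c)


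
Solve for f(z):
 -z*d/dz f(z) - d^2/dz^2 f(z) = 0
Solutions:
 f(z) = C1 + C2*erf(sqrt(2)*z/2)


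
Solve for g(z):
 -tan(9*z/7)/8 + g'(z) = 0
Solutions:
 g(z) = C1 - 7*log(cos(9*z/7))/72


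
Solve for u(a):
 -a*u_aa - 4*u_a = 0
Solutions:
 u(a) = C1 + C2/a^3


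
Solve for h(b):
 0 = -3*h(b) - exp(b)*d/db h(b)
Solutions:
 h(b) = C1*exp(3*exp(-b))


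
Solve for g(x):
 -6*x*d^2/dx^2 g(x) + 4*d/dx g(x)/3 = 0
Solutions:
 g(x) = C1 + C2*x^(11/9)


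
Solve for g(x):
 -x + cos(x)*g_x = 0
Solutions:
 g(x) = C1 + Integral(x/cos(x), x)


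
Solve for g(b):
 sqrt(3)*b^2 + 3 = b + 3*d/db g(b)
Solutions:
 g(b) = C1 + sqrt(3)*b^3/9 - b^2/6 + b


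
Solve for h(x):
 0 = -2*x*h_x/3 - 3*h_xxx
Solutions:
 h(x) = C1 + Integral(C2*airyai(-6^(1/3)*x/3) + C3*airybi(-6^(1/3)*x/3), x)


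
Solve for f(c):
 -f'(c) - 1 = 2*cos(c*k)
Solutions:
 f(c) = C1 - c - 2*sin(c*k)/k


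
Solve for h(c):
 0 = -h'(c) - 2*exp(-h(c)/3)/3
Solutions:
 h(c) = 3*log(C1 - 2*c/9)


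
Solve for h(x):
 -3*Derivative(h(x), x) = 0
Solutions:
 h(x) = C1


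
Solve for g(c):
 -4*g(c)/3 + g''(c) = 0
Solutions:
 g(c) = C1*exp(-2*sqrt(3)*c/3) + C2*exp(2*sqrt(3)*c/3)


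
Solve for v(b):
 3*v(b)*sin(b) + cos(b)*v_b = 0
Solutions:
 v(b) = C1*cos(b)^3


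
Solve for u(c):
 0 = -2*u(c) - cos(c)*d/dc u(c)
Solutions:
 u(c) = C1*(sin(c) - 1)/(sin(c) + 1)


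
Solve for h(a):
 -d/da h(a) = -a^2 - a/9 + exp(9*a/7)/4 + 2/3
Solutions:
 h(a) = C1 + a^3/3 + a^2/18 - 2*a/3 - 7*exp(9*a/7)/36


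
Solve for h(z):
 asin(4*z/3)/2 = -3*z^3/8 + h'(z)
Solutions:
 h(z) = C1 + 3*z^4/32 + z*asin(4*z/3)/2 + sqrt(9 - 16*z^2)/8


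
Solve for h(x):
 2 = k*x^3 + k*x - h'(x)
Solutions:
 h(x) = C1 + k*x^4/4 + k*x^2/2 - 2*x


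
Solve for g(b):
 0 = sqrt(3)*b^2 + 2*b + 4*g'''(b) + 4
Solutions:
 g(b) = C1 + C2*b + C3*b^2 - sqrt(3)*b^5/240 - b^4/48 - b^3/6


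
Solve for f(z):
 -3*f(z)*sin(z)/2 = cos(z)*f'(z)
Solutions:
 f(z) = C1*cos(z)^(3/2)


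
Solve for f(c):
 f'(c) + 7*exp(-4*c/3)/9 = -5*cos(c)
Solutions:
 f(c) = C1 - 5*sin(c) + 7*exp(-4*c/3)/12


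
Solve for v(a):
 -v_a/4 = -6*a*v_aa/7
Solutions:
 v(a) = C1 + C2*a^(31/24)


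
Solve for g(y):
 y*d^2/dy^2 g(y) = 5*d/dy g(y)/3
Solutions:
 g(y) = C1 + C2*y^(8/3)


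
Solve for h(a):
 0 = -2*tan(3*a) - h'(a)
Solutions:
 h(a) = C1 + 2*log(cos(3*a))/3


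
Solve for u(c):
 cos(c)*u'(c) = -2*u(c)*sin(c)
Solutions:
 u(c) = C1*cos(c)^2


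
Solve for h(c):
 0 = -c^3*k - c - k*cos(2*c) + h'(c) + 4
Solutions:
 h(c) = C1 + c^4*k/4 + c^2/2 - 4*c + k*sin(2*c)/2


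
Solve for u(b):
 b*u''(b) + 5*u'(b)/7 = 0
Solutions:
 u(b) = C1 + C2*b^(2/7)


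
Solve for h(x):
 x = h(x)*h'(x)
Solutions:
 h(x) = -sqrt(C1 + x^2)
 h(x) = sqrt(C1 + x^2)


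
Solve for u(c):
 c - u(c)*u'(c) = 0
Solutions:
 u(c) = -sqrt(C1 + c^2)
 u(c) = sqrt(C1 + c^2)


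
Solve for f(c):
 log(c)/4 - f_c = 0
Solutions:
 f(c) = C1 + c*log(c)/4 - c/4


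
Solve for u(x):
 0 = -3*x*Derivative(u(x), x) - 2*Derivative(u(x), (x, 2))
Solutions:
 u(x) = C1 + C2*erf(sqrt(3)*x/2)


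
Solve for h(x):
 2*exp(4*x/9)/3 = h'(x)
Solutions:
 h(x) = C1 + 3*exp(4*x/9)/2


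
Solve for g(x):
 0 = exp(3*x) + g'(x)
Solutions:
 g(x) = C1 - exp(3*x)/3


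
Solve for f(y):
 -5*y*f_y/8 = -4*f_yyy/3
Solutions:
 f(y) = C1 + Integral(C2*airyai(30^(1/3)*y/4) + C3*airybi(30^(1/3)*y/4), y)


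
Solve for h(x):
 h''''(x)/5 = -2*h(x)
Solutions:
 h(x) = (C1*sin(2^(3/4)*5^(1/4)*x/2) + C2*cos(2^(3/4)*5^(1/4)*x/2))*exp(-2^(3/4)*5^(1/4)*x/2) + (C3*sin(2^(3/4)*5^(1/4)*x/2) + C4*cos(2^(3/4)*5^(1/4)*x/2))*exp(2^(3/4)*5^(1/4)*x/2)


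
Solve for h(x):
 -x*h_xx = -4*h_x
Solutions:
 h(x) = C1 + C2*x^5


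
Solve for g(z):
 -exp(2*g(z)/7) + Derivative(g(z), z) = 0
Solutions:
 g(z) = 7*log(-sqrt(-1/(C1 + z))) - 7*log(2) + 7*log(14)/2
 g(z) = 7*log(-1/(C1 + z))/2 - 7*log(2) + 7*log(14)/2


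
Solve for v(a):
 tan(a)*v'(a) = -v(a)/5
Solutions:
 v(a) = C1/sin(a)^(1/5)


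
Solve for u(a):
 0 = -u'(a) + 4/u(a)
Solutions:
 u(a) = -sqrt(C1 + 8*a)
 u(a) = sqrt(C1 + 8*a)


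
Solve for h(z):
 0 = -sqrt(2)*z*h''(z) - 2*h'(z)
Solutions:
 h(z) = C1 + C2*z^(1 - sqrt(2))


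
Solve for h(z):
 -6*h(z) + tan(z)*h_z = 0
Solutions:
 h(z) = C1*sin(z)^6


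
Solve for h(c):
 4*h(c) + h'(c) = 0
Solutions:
 h(c) = C1*exp(-4*c)


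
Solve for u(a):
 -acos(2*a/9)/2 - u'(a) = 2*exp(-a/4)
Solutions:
 u(a) = C1 - a*acos(2*a/9)/2 + sqrt(81 - 4*a^2)/4 + 8*exp(-a/4)


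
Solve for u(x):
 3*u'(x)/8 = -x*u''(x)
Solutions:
 u(x) = C1 + C2*x^(5/8)


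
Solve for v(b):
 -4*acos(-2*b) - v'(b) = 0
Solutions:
 v(b) = C1 - 4*b*acos(-2*b) - 2*sqrt(1 - 4*b^2)


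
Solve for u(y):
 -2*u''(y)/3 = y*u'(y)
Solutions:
 u(y) = C1 + C2*erf(sqrt(3)*y/2)


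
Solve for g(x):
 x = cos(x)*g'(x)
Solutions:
 g(x) = C1 + Integral(x/cos(x), x)


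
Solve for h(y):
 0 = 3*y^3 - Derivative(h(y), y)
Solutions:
 h(y) = C1 + 3*y^4/4


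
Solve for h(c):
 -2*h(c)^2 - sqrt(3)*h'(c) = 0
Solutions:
 h(c) = 3/(C1 + 2*sqrt(3)*c)


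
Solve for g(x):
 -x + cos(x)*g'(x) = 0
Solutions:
 g(x) = C1 + Integral(x/cos(x), x)


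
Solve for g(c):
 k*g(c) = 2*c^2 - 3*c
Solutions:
 g(c) = c*(2*c - 3)/k


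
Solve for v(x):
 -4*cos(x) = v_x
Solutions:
 v(x) = C1 - 4*sin(x)


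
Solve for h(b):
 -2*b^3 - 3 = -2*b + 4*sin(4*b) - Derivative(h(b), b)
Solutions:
 h(b) = C1 + b^4/2 - b^2 + 3*b - cos(4*b)


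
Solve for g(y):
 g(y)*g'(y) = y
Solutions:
 g(y) = -sqrt(C1 + y^2)
 g(y) = sqrt(C1 + y^2)


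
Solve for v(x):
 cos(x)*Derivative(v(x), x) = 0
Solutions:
 v(x) = C1


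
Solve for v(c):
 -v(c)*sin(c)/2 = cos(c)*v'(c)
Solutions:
 v(c) = C1*sqrt(cos(c))


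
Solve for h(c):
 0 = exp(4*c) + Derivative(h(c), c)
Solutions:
 h(c) = C1 - exp(4*c)/4


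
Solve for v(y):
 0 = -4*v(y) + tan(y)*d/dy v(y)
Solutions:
 v(y) = C1*sin(y)^4


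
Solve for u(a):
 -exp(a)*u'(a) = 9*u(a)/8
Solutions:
 u(a) = C1*exp(9*exp(-a)/8)


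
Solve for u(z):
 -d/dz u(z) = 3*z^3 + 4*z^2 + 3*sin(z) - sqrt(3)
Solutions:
 u(z) = C1 - 3*z^4/4 - 4*z^3/3 + sqrt(3)*z + 3*cos(z)


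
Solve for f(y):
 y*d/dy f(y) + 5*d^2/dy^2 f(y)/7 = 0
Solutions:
 f(y) = C1 + C2*erf(sqrt(70)*y/10)


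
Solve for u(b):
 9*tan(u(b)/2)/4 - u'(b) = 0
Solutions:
 u(b) = -2*asin(C1*exp(9*b/8)) + 2*pi
 u(b) = 2*asin(C1*exp(9*b/8))


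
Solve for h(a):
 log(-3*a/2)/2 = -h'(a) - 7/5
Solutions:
 h(a) = C1 - a*log(-a)/2 + a*(-log(3) - 9/10 + log(6)/2)


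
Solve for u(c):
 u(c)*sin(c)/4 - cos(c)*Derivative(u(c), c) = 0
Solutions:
 u(c) = C1/cos(c)^(1/4)


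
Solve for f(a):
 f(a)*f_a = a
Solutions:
 f(a) = -sqrt(C1 + a^2)
 f(a) = sqrt(C1 + a^2)


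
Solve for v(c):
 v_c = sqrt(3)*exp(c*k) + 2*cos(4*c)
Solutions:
 v(c) = C1 + sin(4*c)/2 + sqrt(3)*exp(c*k)/k


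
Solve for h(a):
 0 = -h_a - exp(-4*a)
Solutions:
 h(a) = C1 + exp(-4*a)/4


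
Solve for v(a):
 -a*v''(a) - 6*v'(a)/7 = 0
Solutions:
 v(a) = C1 + C2*a^(1/7)


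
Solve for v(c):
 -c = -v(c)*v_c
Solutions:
 v(c) = -sqrt(C1 + c^2)
 v(c) = sqrt(C1 + c^2)


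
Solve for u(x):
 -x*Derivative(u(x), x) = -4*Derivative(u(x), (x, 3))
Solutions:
 u(x) = C1 + Integral(C2*airyai(2^(1/3)*x/2) + C3*airybi(2^(1/3)*x/2), x)


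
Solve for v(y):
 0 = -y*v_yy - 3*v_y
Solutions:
 v(y) = C1 + C2/y^2


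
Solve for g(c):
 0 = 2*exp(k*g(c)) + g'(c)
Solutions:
 g(c) = Piecewise((log(1/(C1*k + 2*c*k))/k, Ne(k, 0)), (nan, True))
 g(c) = Piecewise((C1 - 2*c, Eq(k, 0)), (nan, True))


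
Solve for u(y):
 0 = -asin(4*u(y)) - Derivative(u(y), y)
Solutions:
 Integral(1/asin(4*_y), (_y, u(y))) = C1 - y


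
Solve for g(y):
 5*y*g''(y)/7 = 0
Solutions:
 g(y) = C1 + C2*y


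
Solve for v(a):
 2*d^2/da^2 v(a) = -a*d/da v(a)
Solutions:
 v(a) = C1 + C2*erf(a/2)


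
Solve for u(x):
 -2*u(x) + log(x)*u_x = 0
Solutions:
 u(x) = C1*exp(2*li(x))


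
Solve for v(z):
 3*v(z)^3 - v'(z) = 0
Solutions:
 v(z) = -sqrt(2)*sqrt(-1/(C1 + 3*z))/2
 v(z) = sqrt(2)*sqrt(-1/(C1 + 3*z))/2


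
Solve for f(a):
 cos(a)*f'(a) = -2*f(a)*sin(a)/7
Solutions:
 f(a) = C1*cos(a)^(2/7)


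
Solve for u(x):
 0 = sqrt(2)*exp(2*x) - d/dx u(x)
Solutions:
 u(x) = C1 + sqrt(2)*exp(2*x)/2


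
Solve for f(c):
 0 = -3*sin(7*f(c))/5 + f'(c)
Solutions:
 -3*c/5 + log(cos(7*f(c)) - 1)/14 - log(cos(7*f(c)) + 1)/14 = C1


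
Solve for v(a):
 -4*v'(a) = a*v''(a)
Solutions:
 v(a) = C1 + C2/a^3


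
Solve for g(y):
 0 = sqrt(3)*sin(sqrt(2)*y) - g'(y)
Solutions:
 g(y) = C1 - sqrt(6)*cos(sqrt(2)*y)/2


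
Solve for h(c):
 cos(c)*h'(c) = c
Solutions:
 h(c) = C1 + Integral(c/cos(c), c)


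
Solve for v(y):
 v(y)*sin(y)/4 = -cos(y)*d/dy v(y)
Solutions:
 v(y) = C1*cos(y)^(1/4)


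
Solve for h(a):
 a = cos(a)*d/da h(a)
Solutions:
 h(a) = C1 + Integral(a/cos(a), a)


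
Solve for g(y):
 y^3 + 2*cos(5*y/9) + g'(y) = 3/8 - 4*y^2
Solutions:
 g(y) = C1 - y^4/4 - 4*y^3/3 + 3*y/8 - 18*sin(5*y/9)/5


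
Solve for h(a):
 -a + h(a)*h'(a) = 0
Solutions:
 h(a) = -sqrt(C1 + a^2)
 h(a) = sqrt(C1 + a^2)


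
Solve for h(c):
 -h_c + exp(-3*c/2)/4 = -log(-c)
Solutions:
 h(c) = C1 + c*log(-c) - c - exp(-3*c/2)/6


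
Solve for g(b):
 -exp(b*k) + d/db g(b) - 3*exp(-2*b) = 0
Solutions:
 g(b) = C1 - 3*exp(-2*b)/2 + exp(b*k)/k


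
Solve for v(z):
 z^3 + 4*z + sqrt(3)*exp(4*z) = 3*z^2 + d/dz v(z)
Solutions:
 v(z) = C1 + z^4/4 - z^3 + 2*z^2 + sqrt(3)*exp(4*z)/4


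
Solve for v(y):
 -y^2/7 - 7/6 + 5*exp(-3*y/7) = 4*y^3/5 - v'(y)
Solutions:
 v(y) = C1 + y^4/5 + y^3/21 + 7*y/6 + 35*exp(-3*y/7)/3


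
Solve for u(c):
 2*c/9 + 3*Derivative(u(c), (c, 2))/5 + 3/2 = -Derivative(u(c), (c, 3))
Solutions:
 u(c) = C1 + C2*c + C3*exp(-3*c/5) - 5*c^3/81 - 305*c^2/324


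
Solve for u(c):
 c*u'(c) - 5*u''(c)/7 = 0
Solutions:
 u(c) = C1 + C2*erfi(sqrt(70)*c/10)


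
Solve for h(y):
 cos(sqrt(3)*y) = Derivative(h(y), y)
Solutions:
 h(y) = C1 + sqrt(3)*sin(sqrt(3)*y)/3


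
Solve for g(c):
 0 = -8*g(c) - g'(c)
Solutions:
 g(c) = C1*exp(-8*c)


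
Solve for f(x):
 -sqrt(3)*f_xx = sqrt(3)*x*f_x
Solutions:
 f(x) = C1 + C2*erf(sqrt(2)*x/2)


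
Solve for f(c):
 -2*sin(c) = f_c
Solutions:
 f(c) = C1 + 2*cos(c)


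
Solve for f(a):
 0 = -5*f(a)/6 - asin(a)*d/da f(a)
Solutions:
 f(a) = C1*exp(-5*Integral(1/asin(a), a)/6)


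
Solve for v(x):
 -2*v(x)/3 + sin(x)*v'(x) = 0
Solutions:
 v(x) = C1*(cos(x) - 1)^(1/3)/(cos(x) + 1)^(1/3)


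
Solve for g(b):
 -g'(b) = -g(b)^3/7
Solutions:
 g(b) = -sqrt(14)*sqrt(-1/(C1 + b))/2
 g(b) = sqrt(14)*sqrt(-1/(C1 + b))/2


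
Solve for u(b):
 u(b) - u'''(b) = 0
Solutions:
 u(b) = C3*exp(b) + (C1*sin(sqrt(3)*b/2) + C2*cos(sqrt(3)*b/2))*exp(-b/2)


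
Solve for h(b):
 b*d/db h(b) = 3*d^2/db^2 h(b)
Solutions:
 h(b) = C1 + C2*erfi(sqrt(6)*b/6)


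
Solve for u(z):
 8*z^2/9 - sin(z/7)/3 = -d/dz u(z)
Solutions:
 u(z) = C1 - 8*z^3/27 - 7*cos(z/7)/3


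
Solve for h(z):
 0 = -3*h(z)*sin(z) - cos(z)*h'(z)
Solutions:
 h(z) = C1*cos(z)^3


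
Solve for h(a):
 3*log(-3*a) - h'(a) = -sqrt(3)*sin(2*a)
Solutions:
 h(a) = C1 + 3*a*log(-a) - 3*a + 3*a*log(3) - sqrt(3)*cos(2*a)/2


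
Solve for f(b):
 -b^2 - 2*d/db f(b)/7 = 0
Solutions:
 f(b) = C1 - 7*b^3/6


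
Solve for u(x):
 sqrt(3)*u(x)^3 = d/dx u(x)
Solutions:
 u(x) = -sqrt(2)*sqrt(-1/(C1 + sqrt(3)*x))/2
 u(x) = sqrt(2)*sqrt(-1/(C1 + sqrt(3)*x))/2


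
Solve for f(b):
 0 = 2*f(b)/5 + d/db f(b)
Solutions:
 f(b) = C1*exp(-2*b/5)


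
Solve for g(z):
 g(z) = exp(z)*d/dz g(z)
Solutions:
 g(z) = C1*exp(-exp(-z))


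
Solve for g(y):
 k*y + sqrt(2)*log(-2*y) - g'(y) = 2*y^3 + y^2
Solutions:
 g(y) = C1 + k*y^2/2 - y^4/2 - y^3/3 + sqrt(2)*y*log(-y) + sqrt(2)*y*(-1 + log(2))


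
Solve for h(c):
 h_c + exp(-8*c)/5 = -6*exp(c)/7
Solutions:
 h(c) = C1 - 6*exp(c)/7 + exp(-8*c)/40


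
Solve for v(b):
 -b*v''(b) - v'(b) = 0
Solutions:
 v(b) = C1 + C2*log(b)


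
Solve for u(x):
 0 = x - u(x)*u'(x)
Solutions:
 u(x) = -sqrt(C1 + x^2)
 u(x) = sqrt(C1 + x^2)


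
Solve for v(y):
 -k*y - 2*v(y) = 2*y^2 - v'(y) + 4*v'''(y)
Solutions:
 v(y) = C1*exp(3^(1/3)*y*(3^(1/3)/(sqrt(321) + 18)^(1/3) + (sqrt(321) + 18)^(1/3))/12)*sin(3^(1/6)*y*(-3^(2/3)*(sqrt(321) + 18)^(1/3) + 3/(sqrt(321) + 18)^(1/3))/12) + C2*exp(3^(1/3)*y*(3^(1/3)/(sqrt(321) + 18)^(1/3) + (sqrt(321) + 18)^(1/3))/12)*cos(3^(1/6)*y*(-3^(2/3)*(sqrt(321) + 18)^(1/3) + 3/(sqrt(321) + 18)^(1/3))/12) + C3*exp(-3^(1/3)*y*(3^(1/3)/(sqrt(321) + 18)^(1/3) + (sqrt(321) + 18)^(1/3))/6) - k*y/2 - k/4 - y^2 - y - 1/2


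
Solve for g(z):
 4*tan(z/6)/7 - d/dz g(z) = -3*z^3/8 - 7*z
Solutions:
 g(z) = C1 + 3*z^4/32 + 7*z^2/2 - 24*log(cos(z/6))/7


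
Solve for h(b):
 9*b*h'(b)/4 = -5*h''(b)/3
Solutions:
 h(b) = C1 + C2*erf(3*sqrt(30)*b/20)


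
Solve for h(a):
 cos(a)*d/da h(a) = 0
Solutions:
 h(a) = C1


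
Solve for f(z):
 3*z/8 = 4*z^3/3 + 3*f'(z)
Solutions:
 f(z) = C1 - z^4/9 + z^2/16


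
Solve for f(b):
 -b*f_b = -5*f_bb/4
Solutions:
 f(b) = C1 + C2*erfi(sqrt(10)*b/5)


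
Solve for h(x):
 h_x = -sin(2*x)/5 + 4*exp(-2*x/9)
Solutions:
 h(x) = C1 + cos(2*x)/10 - 18*exp(-2*x/9)


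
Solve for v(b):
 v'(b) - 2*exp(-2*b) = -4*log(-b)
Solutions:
 v(b) = C1 - 4*b*log(-b) + 4*b - exp(-2*b)


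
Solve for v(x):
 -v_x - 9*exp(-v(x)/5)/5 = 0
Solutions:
 v(x) = 5*log(C1 - 9*x/25)


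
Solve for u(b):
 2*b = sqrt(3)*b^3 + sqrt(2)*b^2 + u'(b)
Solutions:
 u(b) = C1 - sqrt(3)*b^4/4 - sqrt(2)*b^3/3 + b^2


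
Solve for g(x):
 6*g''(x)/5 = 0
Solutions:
 g(x) = C1 + C2*x


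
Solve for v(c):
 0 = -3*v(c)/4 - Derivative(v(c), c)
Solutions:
 v(c) = C1*exp(-3*c/4)


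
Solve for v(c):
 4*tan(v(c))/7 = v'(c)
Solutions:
 v(c) = pi - asin(C1*exp(4*c/7))
 v(c) = asin(C1*exp(4*c/7))


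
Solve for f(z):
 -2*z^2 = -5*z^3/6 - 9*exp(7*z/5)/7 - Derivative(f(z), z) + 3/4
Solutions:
 f(z) = C1 - 5*z^4/24 + 2*z^3/3 + 3*z/4 - 45*exp(7*z/5)/49


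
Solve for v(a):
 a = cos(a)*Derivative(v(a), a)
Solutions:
 v(a) = C1 + Integral(a/cos(a), a)


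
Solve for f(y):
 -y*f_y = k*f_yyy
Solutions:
 f(y) = C1 + Integral(C2*airyai(y*(-1/k)^(1/3)) + C3*airybi(y*(-1/k)^(1/3)), y)


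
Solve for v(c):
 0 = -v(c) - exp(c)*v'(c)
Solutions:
 v(c) = C1*exp(exp(-c))


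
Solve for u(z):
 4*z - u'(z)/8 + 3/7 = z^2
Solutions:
 u(z) = C1 - 8*z^3/3 + 16*z^2 + 24*z/7


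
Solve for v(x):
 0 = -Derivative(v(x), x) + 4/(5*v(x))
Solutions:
 v(x) = -sqrt(C1 + 40*x)/5
 v(x) = sqrt(C1 + 40*x)/5


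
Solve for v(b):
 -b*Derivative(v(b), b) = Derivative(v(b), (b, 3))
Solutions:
 v(b) = C1 + Integral(C2*airyai(-b) + C3*airybi(-b), b)


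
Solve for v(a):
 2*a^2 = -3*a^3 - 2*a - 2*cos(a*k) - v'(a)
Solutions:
 v(a) = C1 - 3*a^4/4 - 2*a^3/3 - a^2 - 2*sin(a*k)/k


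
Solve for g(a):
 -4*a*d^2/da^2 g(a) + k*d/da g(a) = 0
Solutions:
 g(a) = C1 + a^(re(k)/4 + 1)*(C2*sin(log(a)*Abs(im(k))/4) + C3*cos(log(a)*im(k)/4))


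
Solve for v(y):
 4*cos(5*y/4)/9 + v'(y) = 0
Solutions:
 v(y) = C1 - 16*sin(5*y/4)/45


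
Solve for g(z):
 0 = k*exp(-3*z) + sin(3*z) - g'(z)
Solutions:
 g(z) = C1 - k*exp(-3*z)/3 - cos(3*z)/3


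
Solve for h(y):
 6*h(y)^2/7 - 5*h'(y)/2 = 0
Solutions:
 h(y) = -35/(C1 + 12*y)


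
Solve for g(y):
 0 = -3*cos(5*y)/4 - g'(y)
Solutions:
 g(y) = C1 - 3*sin(5*y)/20


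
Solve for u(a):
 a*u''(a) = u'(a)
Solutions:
 u(a) = C1 + C2*a^2


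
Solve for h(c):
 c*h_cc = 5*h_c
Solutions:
 h(c) = C1 + C2*c^6


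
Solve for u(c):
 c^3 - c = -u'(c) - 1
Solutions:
 u(c) = C1 - c^4/4 + c^2/2 - c


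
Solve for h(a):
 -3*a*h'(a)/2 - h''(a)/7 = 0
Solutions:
 h(a) = C1 + C2*erf(sqrt(21)*a/2)


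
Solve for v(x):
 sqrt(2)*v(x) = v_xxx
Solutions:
 v(x) = C3*exp(2^(1/6)*x) + (C1*sin(2^(1/6)*sqrt(3)*x/2) + C2*cos(2^(1/6)*sqrt(3)*x/2))*exp(-2^(1/6)*x/2)


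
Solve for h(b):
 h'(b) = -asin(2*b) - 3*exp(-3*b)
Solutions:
 h(b) = C1 - b*asin(2*b) - sqrt(1 - 4*b^2)/2 + exp(-3*b)


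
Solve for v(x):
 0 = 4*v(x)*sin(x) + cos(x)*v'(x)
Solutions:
 v(x) = C1*cos(x)^4


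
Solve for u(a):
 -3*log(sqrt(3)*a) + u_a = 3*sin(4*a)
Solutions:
 u(a) = C1 + 3*a*log(a) - 3*a + 3*a*log(3)/2 - 3*cos(4*a)/4


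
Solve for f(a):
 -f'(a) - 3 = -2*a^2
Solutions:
 f(a) = C1 + 2*a^3/3 - 3*a


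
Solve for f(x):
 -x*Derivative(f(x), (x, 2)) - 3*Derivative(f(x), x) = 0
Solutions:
 f(x) = C1 + C2/x^2


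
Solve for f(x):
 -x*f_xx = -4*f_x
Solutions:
 f(x) = C1 + C2*x^5


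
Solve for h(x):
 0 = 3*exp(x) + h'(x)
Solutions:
 h(x) = C1 - 3*exp(x)


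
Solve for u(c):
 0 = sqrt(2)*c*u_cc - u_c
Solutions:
 u(c) = C1 + C2*c^(sqrt(2)/2 + 1)


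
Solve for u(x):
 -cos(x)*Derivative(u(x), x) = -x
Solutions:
 u(x) = C1 + Integral(x/cos(x), x)


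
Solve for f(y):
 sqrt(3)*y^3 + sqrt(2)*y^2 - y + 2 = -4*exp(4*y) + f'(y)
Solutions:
 f(y) = C1 + sqrt(3)*y^4/4 + sqrt(2)*y^3/3 - y^2/2 + 2*y + exp(4*y)


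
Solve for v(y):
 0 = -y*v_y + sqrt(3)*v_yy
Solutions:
 v(y) = C1 + C2*erfi(sqrt(2)*3^(3/4)*y/6)


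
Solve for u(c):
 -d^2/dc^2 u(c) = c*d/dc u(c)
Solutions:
 u(c) = C1 + C2*erf(sqrt(2)*c/2)


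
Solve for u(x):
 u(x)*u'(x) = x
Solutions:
 u(x) = -sqrt(C1 + x^2)
 u(x) = sqrt(C1 + x^2)


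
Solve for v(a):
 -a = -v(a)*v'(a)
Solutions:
 v(a) = -sqrt(C1 + a^2)
 v(a) = sqrt(C1 + a^2)


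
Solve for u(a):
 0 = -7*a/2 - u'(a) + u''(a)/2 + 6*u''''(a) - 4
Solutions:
 u(a) = C1 + C4*exp(a/2) - 7*a^2/4 - 23*a/4 + (C2*sin(sqrt(39)*a/12) + C3*cos(sqrt(39)*a/12))*exp(-a/4)


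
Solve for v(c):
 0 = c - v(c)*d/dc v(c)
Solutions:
 v(c) = -sqrt(C1 + c^2)
 v(c) = sqrt(C1 + c^2)


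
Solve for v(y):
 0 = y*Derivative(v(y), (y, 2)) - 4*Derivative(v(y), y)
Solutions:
 v(y) = C1 + C2*y^5


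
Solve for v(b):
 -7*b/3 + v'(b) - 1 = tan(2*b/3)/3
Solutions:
 v(b) = C1 + 7*b^2/6 + b - log(cos(2*b/3))/2


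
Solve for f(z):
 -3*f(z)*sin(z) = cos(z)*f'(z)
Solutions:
 f(z) = C1*cos(z)^3


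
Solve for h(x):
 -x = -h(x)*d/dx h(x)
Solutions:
 h(x) = -sqrt(C1 + x^2)
 h(x) = sqrt(C1 + x^2)


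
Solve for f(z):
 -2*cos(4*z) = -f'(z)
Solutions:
 f(z) = C1 + sin(4*z)/2


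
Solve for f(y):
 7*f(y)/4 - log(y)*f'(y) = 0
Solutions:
 f(y) = C1*exp(7*li(y)/4)


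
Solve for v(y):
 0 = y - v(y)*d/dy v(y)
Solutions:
 v(y) = -sqrt(C1 + y^2)
 v(y) = sqrt(C1 + y^2)


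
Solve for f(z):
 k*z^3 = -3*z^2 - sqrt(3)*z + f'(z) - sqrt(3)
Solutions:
 f(z) = C1 + k*z^4/4 + z^3 + sqrt(3)*z^2/2 + sqrt(3)*z


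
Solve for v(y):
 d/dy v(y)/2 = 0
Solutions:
 v(y) = C1


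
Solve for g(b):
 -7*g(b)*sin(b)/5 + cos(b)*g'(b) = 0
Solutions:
 g(b) = C1/cos(b)^(7/5)


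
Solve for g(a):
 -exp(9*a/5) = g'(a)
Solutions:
 g(a) = C1 - 5*exp(9*a/5)/9


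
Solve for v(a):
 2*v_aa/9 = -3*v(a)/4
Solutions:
 v(a) = C1*sin(3*sqrt(6)*a/4) + C2*cos(3*sqrt(6)*a/4)


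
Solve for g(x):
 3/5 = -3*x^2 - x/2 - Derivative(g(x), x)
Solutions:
 g(x) = C1 - x^3 - x^2/4 - 3*x/5


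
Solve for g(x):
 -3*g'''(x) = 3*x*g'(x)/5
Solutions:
 g(x) = C1 + Integral(C2*airyai(-5^(2/3)*x/5) + C3*airybi(-5^(2/3)*x/5), x)


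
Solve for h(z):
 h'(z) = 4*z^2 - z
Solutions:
 h(z) = C1 + 4*z^3/3 - z^2/2


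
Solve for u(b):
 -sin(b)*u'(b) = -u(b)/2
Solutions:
 u(b) = C1*(cos(b) - 1)^(1/4)/(cos(b) + 1)^(1/4)


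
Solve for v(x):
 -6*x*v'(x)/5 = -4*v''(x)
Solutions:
 v(x) = C1 + C2*erfi(sqrt(15)*x/10)


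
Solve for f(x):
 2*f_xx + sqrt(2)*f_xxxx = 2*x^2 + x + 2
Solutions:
 f(x) = C1 + C2*x + C3*sin(2^(1/4)*x) + C4*cos(2^(1/4)*x) + x^4/12 + x^3/12 + x^2*(1 - sqrt(2))/2


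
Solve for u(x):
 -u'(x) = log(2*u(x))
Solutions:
 Integral(1/(log(_y) + log(2)), (_y, u(x))) = C1 - x


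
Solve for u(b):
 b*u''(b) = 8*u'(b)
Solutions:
 u(b) = C1 + C2*b^9


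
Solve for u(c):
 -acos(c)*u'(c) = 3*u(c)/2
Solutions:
 u(c) = C1*exp(-3*Integral(1/acos(c), c)/2)


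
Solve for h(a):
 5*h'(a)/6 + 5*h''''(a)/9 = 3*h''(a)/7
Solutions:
 h(a) = C1 + C2*exp(210^(1/3)*a*(6*210^(1/3)/(sqrt(1455265) + 1225)^(1/3) + (sqrt(1455265) + 1225)^(1/3))/140)*sin(3^(1/6)*70^(1/3)*a*(-3^(2/3)*(sqrt(1455265) + 1225)^(1/3) + 18*70^(1/3)/(sqrt(1455265) + 1225)^(1/3))/140) + C3*exp(210^(1/3)*a*(6*210^(1/3)/(sqrt(1455265) + 1225)^(1/3) + (sqrt(1455265) + 1225)^(1/3))/140)*cos(3^(1/6)*70^(1/3)*a*(-3^(2/3)*(sqrt(1455265) + 1225)^(1/3) + 18*70^(1/3)/(sqrt(1455265) + 1225)^(1/3))/140) + C4*exp(-210^(1/3)*a*(6*210^(1/3)/(sqrt(1455265) + 1225)^(1/3) + (sqrt(1455265) + 1225)^(1/3))/70)


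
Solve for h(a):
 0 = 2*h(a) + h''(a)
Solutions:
 h(a) = C1*sin(sqrt(2)*a) + C2*cos(sqrt(2)*a)


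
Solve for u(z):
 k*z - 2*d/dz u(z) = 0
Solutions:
 u(z) = C1 + k*z^2/4


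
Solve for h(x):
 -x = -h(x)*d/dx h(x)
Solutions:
 h(x) = -sqrt(C1 + x^2)
 h(x) = sqrt(C1 + x^2)


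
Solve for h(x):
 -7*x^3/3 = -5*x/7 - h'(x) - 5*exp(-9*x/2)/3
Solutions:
 h(x) = C1 + 7*x^4/12 - 5*x^2/14 + 10*exp(-9*x/2)/27


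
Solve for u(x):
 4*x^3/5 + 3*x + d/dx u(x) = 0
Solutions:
 u(x) = C1 - x^4/5 - 3*x^2/2


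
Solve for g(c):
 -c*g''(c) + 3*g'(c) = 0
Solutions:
 g(c) = C1 + C2*c^4


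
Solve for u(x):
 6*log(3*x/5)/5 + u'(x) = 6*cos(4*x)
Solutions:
 u(x) = C1 - 6*x*log(x)/5 - 6*x*log(3)/5 + 6*x/5 + 6*x*log(5)/5 + 3*sin(4*x)/2


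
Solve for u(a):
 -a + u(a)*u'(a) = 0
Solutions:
 u(a) = -sqrt(C1 + a^2)
 u(a) = sqrt(C1 + a^2)


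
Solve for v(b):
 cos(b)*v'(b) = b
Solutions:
 v(b) = C1 + Integral(b/cos(b), b)


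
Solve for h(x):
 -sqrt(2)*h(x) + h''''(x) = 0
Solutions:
 h(x) = C1*exp(-2^(1/8)*x) + C2*exp(2^(1/8)*x) + C3*sin(2^(1/8)*x) + C4*cos(2^(1/8)*x)


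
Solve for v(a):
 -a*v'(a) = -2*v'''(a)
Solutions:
 v(a) = C1 + Integral(C2*airyai(2^(2/3)*a/2) + C3*airybi(2^(2/3)*a/2), a)


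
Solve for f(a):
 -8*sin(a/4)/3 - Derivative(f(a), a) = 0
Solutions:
 f(a) = C1 + 32*cos(a/4)/3


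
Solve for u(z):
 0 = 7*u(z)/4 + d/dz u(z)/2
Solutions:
 u(z) = C1*exp(-7*z/2)


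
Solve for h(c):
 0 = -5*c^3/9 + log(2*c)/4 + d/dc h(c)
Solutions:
 h(c) = C1 + 5*c^4/36 - c*log(c)/4 - c*log(2)/4 + c/4


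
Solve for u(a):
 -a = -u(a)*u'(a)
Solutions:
 u(a) = -sqrt(C1 + a^2)
 u(a) = sqrt(C1 + a^2)


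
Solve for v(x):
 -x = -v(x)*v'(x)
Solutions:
 v(x) = -sqrt(C1 + x^2)
 v(x) = sqrt(C1 + x^2)


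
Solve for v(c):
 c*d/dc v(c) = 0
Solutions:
 v(c) = C1


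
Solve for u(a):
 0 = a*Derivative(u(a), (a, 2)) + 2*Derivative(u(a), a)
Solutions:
 u(a) = C1 + C2/a


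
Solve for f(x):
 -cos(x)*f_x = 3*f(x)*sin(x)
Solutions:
 f(x) = C1*cos(x)^3


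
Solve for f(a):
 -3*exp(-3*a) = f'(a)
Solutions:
 f(a) = C1 + exp(-3*a)


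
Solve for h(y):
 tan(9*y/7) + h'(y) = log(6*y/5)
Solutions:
 h(y) = C1 + y*log(y) - y*log(5) - y + y*log(6) + 7*log(cos(9*y/7))/9


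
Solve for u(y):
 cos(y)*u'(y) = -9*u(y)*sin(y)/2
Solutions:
 u(y) = C1*cos(y)^(9/2)


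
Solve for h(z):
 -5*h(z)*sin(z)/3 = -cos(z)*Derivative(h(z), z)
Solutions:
 h(z) = C1/cos(z)^(5/3)


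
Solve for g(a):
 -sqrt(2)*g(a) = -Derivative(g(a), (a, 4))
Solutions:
 g(a) = C1*exp(-2^(1/8)*a) + C2*exp(2^(1/8)*a) + C3*sin(2^(1/8)*a) + C4*cos(2^(1/8)*a)


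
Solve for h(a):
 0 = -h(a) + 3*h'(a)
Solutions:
 h(a) = C1*exp(a/3)


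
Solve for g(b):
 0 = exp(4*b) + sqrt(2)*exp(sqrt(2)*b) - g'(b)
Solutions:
 g(b) = C1 + exp(4*b)/4 + exp(sqrt(2)*b)


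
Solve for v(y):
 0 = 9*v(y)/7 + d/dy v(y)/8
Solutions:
 v(y) = C1*exp(-72*y/7)


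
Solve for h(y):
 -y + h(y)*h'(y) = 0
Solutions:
 h(y) = -sqrt(C1 + y^2)
 h(y) = sqrt(C1 + y^2)


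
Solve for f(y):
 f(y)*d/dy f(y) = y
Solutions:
 f(y) = -sqrt(C1 + y^2)
 f(y) = sqrt(C1 + y^2)


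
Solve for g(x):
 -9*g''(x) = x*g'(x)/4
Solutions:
 g(x) = C1 + C2*erf(sqrt(2)*x/12)


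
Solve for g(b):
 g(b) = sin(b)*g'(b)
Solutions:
 g(b) = C1*sqrt(cos(b) - 1)/sqrt(cos(b) + 1)


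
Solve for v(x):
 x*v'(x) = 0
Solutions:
 v(x) = C1


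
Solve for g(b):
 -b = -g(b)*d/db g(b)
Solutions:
 g(b) = -sqrt(C1 + b^2)
 g(b) = sqrt(C1 + b^2)


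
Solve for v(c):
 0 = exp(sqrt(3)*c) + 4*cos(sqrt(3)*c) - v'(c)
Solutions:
 v(c) = C1 + sqrt(3)*exp(sqrt(3)*c)/3 + 4*sqrt(3)*sin(sqrt(3)*c)/3


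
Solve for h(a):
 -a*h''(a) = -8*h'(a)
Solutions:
 h(a) = C1 + C2*a^9


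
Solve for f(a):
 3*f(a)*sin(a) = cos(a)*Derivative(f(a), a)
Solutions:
 f(a) = C1/cos(a)^3


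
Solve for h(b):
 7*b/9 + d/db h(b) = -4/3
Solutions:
 h(b) = C1 - 7*b^2/18 - 4*b/3


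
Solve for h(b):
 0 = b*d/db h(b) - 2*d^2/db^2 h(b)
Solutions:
 h(b) = C1 + C2*erfi(b/2)


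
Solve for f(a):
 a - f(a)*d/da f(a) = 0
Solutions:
 f(a) = -sqrt(C1 + a^2)
 f(a) = sqrt(C1 + a^2)


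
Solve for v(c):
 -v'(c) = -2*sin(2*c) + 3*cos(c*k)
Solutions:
 v(c) = C1 - cos(2*c) - 3*sin(c*k)/k


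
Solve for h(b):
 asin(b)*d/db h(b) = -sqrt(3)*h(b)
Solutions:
 h(b) = C1*exp(-sqrt(3)*Integral(1/asin(b), b))


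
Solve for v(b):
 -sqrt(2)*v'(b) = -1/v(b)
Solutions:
 v(b) = -sqrt(C1 + sqrt(2)*b)
 v(b) = sqrt(C1 + sqrt(2)*b)


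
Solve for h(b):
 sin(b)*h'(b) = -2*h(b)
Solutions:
 h(b) = C1*(cos(b) + 1)/(cos(b) - 1)


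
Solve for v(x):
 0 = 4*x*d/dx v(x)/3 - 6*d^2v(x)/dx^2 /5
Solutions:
 v(x) = C1 + C2*erfi(sqrt(5)*x/3)


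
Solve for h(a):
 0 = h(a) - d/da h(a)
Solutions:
 h(a) = C1*exp(a)


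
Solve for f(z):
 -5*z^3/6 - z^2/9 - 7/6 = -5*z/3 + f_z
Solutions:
 f(z) = C1 - 5*z^4/24 - z^3/27 + 5*z^2/6 - 7*z/6


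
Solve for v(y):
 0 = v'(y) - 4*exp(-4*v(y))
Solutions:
 v(y) = log(-I*(C1 + 16*y)^(1/4))
 v(y) = log(I*(C1 + 16*y)^(1/4))
 v(y) = log(-(C1 + 16*y)^(1/4))
 v(y) = log(C1 + 16*y)/4


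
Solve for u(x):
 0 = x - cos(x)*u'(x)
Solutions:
 u(x) = C1 + Integral(x/cos(x), x)


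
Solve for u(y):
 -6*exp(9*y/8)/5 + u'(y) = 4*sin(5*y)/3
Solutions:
 u(y) = C1 + 16*exp(9*y/8)/15 - 4*cos(5*y)/15


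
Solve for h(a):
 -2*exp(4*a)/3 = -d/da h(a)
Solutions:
 h(a) = C1 + exp(4*a)/6


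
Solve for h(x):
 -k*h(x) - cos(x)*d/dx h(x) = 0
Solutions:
 h(x) = C1*exp(k*(log(sin(x) - 1) - log(sin(x) + 1))/2)


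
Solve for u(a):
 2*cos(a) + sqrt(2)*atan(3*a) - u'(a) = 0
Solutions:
 u(a) = C1 + sqrt(2)*(a*atan(3*a) - log(9*a^2 + 1)/6) + 2*sin(a)


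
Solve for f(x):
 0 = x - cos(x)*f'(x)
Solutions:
 f(x) = C1 + Integral(x/cos(x), x)


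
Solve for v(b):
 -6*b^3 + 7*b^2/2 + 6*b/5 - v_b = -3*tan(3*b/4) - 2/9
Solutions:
 v(b) = C1 - 3*b^4/2 + 7*b^3/6 + 3*b^2/5 + 2*b/9 - 4*log(cos(3*b/4))


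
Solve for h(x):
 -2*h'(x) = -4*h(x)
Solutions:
 h(x) = C1*exp(2*x)


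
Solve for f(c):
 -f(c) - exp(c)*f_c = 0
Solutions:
 f(c) = C1*exp(exp(-c))


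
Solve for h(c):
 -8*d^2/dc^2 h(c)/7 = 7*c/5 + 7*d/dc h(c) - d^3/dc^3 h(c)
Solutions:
 h(c) = C1 + C2*exp(c*(4 - sqrt(359))/7) + C3*exp(c*(4 + sqrt(359))/7) - c^2/10 + 8*c/245


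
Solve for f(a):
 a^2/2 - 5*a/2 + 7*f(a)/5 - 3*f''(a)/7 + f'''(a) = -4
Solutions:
 f(a) = C1*exp(a*(10*10^(1/3)/(49*sqrt(2381) + 2391)^(1/3) + 20 + 10^(2/3)*(49*sqrt(2381) + 2391)^(1/3))/140)*sin(10^(1/3)*sqrt(3)*a*(-10^(1/3)*(49*sqrt(2381) + 2391)^(1/3) + 10/(49*sqrt(2381) + 2391)^(1/3))/140) + C2*exp(a*(10*10^(1/3)/(49*sqrt(2381) + 2391)^(1/3) + 20 + 10^(2/3)*(49*sqrt(2381) + 2391)^(1/3))/140)*cos(10^(1/3)*sqrt(3)*a*(-10^(1/3)*(49*sqrt(2381) + 2391)^(1/3) + 10/(49*sqrt(2381) + 2391)^(1/3))/140) + C3*exp(a*(-10^(2/3)*(49*sqrt(2381) + 2391)^(1/3) - 10*10^(1/3)/(49*sqrt(2381) + 2391)^(1/3) + 10)/70) - 5*a^2/14 + 25*a/14 - 1055/343


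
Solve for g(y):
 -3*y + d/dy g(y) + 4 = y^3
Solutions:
 g(y) = C1 + y^4/4 + 3*y^2/2 - 4*y


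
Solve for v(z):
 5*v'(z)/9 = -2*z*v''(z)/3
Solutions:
 v(z) = C1 + C2*z^(1/6)


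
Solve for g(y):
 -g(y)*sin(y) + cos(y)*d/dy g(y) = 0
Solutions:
 g(y) = C1/cos(y)


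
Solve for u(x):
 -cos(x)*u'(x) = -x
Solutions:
 u(x) = C1 + Integral(x/cos(x), x)


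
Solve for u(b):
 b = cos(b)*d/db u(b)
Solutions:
 u(b) = C1 + Integral(b/cos(b), b)


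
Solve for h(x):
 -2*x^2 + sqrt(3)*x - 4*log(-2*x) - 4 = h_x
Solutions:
 h(x) = C1 - 2*x^3/3 + sqrt(3)*x^2/2 - 4*x*log(-x) - 4*x*log(2)


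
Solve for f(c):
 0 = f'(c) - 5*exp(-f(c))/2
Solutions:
 f(c) = log(C1 + 5*c/2)


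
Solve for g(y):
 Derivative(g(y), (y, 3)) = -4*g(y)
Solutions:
 g(y) = C3*exp(-2^(2/3)*y) + (C1*sin(2^(2/3)*sqrt(3)*y/2) + C2*cos(2^(2/3)*sqrt(3)*y/2))*exp(2^(2/3)*y/2)


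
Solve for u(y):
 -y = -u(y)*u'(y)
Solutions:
 u(y) = -sqrt(C1 + y^2)
 u(y) = sqrt(C1 + y^2)


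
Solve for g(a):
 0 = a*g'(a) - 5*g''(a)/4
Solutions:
 g(a) = C1 + C2*erfi(sqrt(10)*a/5)


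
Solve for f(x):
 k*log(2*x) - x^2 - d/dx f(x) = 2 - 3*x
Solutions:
 f(x) = C1 + k*x*log(x) - k*x + k*x*log(2) - x^3/3 + 3*x^2/2 - 2*x


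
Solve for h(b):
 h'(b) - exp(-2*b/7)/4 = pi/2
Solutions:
 h(b) = C1 + pi*b/2 - 7*exp(-2*b/7)/8


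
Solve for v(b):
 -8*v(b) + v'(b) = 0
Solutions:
 v(b) = C1*exp(8*b)


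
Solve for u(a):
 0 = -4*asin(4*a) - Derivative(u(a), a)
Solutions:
 u(a) = C1 - 4*a*asin(4*a) - sqrt(1 - 16*a^2)


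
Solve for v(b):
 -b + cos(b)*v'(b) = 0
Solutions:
 v(b) = C1 + Integral(b/cos(b), b)


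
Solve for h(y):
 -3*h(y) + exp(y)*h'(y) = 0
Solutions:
 h(y) = C1*exp(-3*exp(-y))


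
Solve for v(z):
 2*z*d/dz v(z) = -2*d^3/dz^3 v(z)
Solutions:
 v(z) = C1 + Integral(C2*airyai(-z) + C3*airybi(-z), z)


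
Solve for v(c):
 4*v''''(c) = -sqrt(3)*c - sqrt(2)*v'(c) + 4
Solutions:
 v(c) = C1 + C4*exp(-sqrt(2)*c/2) - sqrt(6)*c^2/4 + 2*sqrt(2)*c + (C2*sin(sqrt(6)*c/4) + C3*cos(sqrt(6)*c/4))*exp(sqrt(2)*c/4)


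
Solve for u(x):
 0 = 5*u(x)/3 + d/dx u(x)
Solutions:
 u(x) = C1*exp(-5*x/3)


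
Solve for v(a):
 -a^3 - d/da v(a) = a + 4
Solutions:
 v(a) = C1 - a^4/4 - a^2/2 - 4*a


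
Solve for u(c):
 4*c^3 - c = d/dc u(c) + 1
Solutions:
 u(c) = C1 + c^4 - c^2/2 - c


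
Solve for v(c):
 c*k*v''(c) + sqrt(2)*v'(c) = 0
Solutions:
 v(c) = C1 + c^(((re(k) - sqrt(2))*re(k) + im(k)^2)/(re(k)^2 + im(k)^2))*(C2*sin(sqrt(2)*log(c)*Abs(im(k))/(re(k)^2 + im(k)^2)) + C3*cos(sqrt(2)*log(c)*im(k)/(re(k)^2 + im(k)^2)))


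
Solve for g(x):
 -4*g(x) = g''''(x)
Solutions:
 g(x) = (C1*sin(x) + C2*cos(x))*exp(-x) + (C3*sin(x) + C4*cos(x))*exp(x)


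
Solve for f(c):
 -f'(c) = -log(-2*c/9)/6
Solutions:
 f(c) = C1 + c*log(-c)/6 + c*(-2*log(3) - 1 + log(2))/6


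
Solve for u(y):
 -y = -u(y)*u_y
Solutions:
 u(y) = -sqrt(C1 + y^2)
 u(y) = sqrt(C1 + y^2)


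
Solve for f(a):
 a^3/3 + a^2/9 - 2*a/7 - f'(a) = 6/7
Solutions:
 f(a) = C1 + a^4/12 + a^3/27 - a^2/7 - 6*a/7


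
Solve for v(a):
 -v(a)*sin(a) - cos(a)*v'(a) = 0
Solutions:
 v(a) = C1*cos(a)


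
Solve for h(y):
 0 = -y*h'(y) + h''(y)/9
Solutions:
 h(y) = C1 + C2*erfi(3*sqrt(2)*y/2)


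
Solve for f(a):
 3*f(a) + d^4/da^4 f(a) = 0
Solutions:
 f(a) = (C1*sin(sqrt(2)*3^(1/4)*a/2) + C2*cos(sqrt(2)*3^(1/4)*a/2))*exp(-sqrt(2)*3^(1/4)*a/2) + (C3*sin(sqrt(2)*3^(1/4)*a/2) + C4*cos(sqrt(2)*3^(1/4)*a/2))*exp(sqrt(2)*3^(1/4)*a/2)


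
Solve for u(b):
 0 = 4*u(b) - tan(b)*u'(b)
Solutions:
 u(b) = C1*sin(b)^4


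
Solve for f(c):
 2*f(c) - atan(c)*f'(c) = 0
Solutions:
 f(c) = C1*exp(2*Integral(1/atan(c), c))


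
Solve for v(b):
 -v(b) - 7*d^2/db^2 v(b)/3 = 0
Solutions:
 v(b) = C1*sin(sqrt(21)*b/7) + C2*cos(sqrt(21)*b/7)


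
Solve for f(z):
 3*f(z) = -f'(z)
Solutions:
 f(z) = C1*exp(-3*z)


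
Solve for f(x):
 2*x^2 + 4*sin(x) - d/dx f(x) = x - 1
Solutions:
 f(x) = C1 + 2*x^3/3 - x^2/2 + x - 4*cos(x)


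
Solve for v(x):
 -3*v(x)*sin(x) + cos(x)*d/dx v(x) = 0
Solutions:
 v(x) = C1/cos(x)^3


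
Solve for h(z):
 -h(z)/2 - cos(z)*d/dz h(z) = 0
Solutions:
 h(z) = C1*(sin(z) - 1)^(1/4)/(sin(z) + 1)^(1/4)


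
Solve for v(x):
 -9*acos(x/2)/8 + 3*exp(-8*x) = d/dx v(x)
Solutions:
 v(x) = C1 - 9*x*acos(x/2)/8 + 9*sqrt(4 - x^2)/8 - 3*exp(-8*x)/8


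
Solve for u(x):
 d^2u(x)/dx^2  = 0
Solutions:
 u(x) = C1 + C2*x


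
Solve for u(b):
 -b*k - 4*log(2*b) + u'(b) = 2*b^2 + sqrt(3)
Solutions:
 u(b) = C1 + 2*b^3/3 + b^2*k/2 + 4*b*log(b) - 4*b + sqrt(3)*b + b*log(16)


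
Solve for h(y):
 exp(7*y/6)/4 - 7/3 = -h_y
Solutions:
 h(y) = C1 + 7*y/3 - 3*exp(7*y/6)/14


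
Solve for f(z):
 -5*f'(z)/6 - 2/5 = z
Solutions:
 f(z) = C1 - 3*z^2/5 - 12*z/25


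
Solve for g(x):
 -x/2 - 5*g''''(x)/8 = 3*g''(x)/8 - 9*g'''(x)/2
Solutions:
 g(x) = C1 + C2*x + C3*exp(x*(18 - sqrt(309))/5) + C4*exp(x*(sqrt(309) + 18)/5) - 2*x^3/9 - 8*x^2


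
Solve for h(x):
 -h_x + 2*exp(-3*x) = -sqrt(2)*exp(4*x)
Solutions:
 h(x) = C1 + sqrt(2)*exp(4*x)/4 - 2*exp(-3*x)/3


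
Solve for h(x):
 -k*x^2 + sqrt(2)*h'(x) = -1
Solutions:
 h(x) = C1 + sqrt(2)*k*x^3/6 - sqrt(2)*x/2


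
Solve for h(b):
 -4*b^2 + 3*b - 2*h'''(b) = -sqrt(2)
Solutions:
 h(b) = C1 + C2*b + C3*b^2 - b^5/30 + b^4/16 + sqrt(2)*b^3/12


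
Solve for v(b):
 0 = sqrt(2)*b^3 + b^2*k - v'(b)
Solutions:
 v(b) = C1 + sqrt(2)*b^4/4 + b^3*k/3


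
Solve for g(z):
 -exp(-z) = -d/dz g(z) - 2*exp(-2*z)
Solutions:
 g(z) = C1 - exp(-z) + exp(-2*z)


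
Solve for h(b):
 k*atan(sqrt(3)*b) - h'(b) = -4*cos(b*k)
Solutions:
 h(b) = C1 + k*(b*atan(sqrt(3)*b) - sqrt(3)*log(3*b^2 + 1)/6) + 4*Piecewise((sin(b*k)/k, Ne(k, 0)), (b, True))


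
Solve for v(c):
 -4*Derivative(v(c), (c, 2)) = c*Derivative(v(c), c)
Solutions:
 v(c) = C1 + C2*erf(sqrt(2)*c/4)


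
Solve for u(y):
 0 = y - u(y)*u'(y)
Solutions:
 u(y) = -sqrt(C1 + y^2)
 u(y) = sqrt(C1 + y^2)


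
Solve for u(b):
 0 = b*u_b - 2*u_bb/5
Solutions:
 u(b) = C1 + C2*erfi(sqrt(5)*b/2)


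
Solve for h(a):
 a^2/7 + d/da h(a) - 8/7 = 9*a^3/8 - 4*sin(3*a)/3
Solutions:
 h(a) = C1 + 9*a^4/32 - a^3/21 + 8*a/7 + 4*cos(3*a)/9


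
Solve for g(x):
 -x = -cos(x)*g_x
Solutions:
 g(x) = C1 + Integral(x/cos(x), x)


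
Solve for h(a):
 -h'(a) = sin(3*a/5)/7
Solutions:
 h(a) = C1 + 5*cos(3*a/5)/21


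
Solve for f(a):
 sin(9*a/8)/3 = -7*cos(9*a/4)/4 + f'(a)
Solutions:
 f(a) = C1 + 7*sin(9*a/4)/9 - 8*cos(9*a/8)/27


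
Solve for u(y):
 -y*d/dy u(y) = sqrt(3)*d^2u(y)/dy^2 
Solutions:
 u(y) = C1 + C2*erf(sqrt(2)*3^(3/4)*y/6)
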